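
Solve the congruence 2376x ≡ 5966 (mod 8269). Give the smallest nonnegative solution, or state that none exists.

gcd(8269, 2376) = 1.
1 divides 5966, so solutions exist.
By Bézout, 2376·(-2551) + 8269·(733) = 1.
So 2376·(-2551) ≡ 1 (mod 8269); multiply by 5966: x ≡ -15219266 (mod 8269).
Smallest nonnegative: x = -15219266 mod 8269 = 3963.

3963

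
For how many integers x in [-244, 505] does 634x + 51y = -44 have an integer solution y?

gcd(634, 51) = 1  (634 = 12·51 + 22, 51 = 2·22 + 7, 22 = 3·7 + 1, 7 = 7·1).
Back-substituting, 634·(7) + 51·(-87) = 1.
Scale by -44: particular solution (-308, 3828); reduce x mod 51: (49, -610).
General solution: x = 49 + 51t, y = -610 - 634t for integer t.
-244 ≤ 49 + 51t ≤ 505 gives t ∈ [-5, 8], which is 14 values.

14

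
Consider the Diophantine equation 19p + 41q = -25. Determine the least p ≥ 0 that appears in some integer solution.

gcd(41, 19) = 1  (41 = 2×19 + 3, 19 = 6×3 + 1, 3 = 3×1).
1 divides -25, so solutions exist.
Back-substituting, 19×(13) + 41×(-6) = 1.
Scale by -25/1 = -25: (p₀, q₀) = (-325, 150).
General solution: p = -325 + 41t, q = 150 - 19t for integer t.
p ≥ 0: smallest is -325 mod 41 = 3 (at t = 8), with q = -2.

3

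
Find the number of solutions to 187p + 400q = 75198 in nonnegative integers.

gcd(400, 187) = 1  (400 = 2×187 + 26, 187 = 7×26 + 5, 26 = 5×5 + 1, 5 = 5×1).
Back-substituting, 187×(-77) + 400×(36) = 1.
Scale by 75198: one solution is (-5790246, 2707128). Reduce p mod 400: (154, 116).
General: p = 154 + 400t, q = 116 - 187t.
p ≥ 0 ⇒ t ≥ 0; q ≥ 0 ⇒ t ≤ 0. So t ∈ [0, 0]: 1 solution.

1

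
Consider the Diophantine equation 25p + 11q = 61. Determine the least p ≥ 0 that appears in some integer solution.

2

gcd(25, 11) = 1.
1 divides 61, so solutions exist.
By Bézout, 25·(4) + 11·(-9) = 1.
Scale by 61/1 = 61: (p₀, q₀) = (244, -549).
General solution: p = 244 + 11t, q = -549 - 25t for integer t.
p ≥ 0: smallest is 244 mod 11 = 2 (at t = -22), with q = 1.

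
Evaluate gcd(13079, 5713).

29

gcd(13079, 5713):
  13079 = 2×5713 + 1653
  5713 = 3×1653 + 754
  1653 = 2×754 + 145
  754 = 5×145 + 29
  145 = 5×29
so gcd(13079, 5713) = 29.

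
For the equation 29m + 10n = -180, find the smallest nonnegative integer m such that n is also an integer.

0

gcd(29, 10) = 1  (29 = 2×10 + 9, 10 = 1×9 + 1, 9 = 9×1).
1 divides -180, so solutions exist.
Back-substituting, 29×(-1) + 10×(3) = 1.
Scale by -180/1 = -180: (m₀, n₀) = (180, -540).
General solution: m = 180 + 10t, n = -540 - 29t for integer t.
m ≥ 0: smallest is 180 mod 10 = 0 (at t = -18), with n = -18.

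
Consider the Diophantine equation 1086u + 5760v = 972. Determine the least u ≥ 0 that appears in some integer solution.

gcd(5760, 1086) = 6.
6 divides 972, so solutions exist.
By Bézout, 1086*(-419) + 5760*(79) = 6.
Scale by 972/6 = 162: (u₀, v₀) = (-67878, 12798).
General solution: u = -67878 + 960t, v = 12798 - 181t for integer t.
u ≥ 0: smallest is -67878 mod 960 = 282 (at t = 71), with v = -53.

282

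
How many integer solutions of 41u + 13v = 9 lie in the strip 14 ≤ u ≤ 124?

8

gcd(41, 13):
  41 = 3*13 + 2
  13 = 6*2 + 1
  2 = 2*1
so gcd(41, 13) = 1.
Back-substitute for Bézout coefficients:
  1 = 13 - 6*2
  ... = 41*(-6) + 13*(19)
Scale by 9: particular solution (-54, 171); reduce u mod 13: (11, -34).
General solution: u = 11 + 13t, v = -34 - 41t for integer t.
14 ≤ 11 + 13t ≤ 124 gives t ∈ [1, 8], which is 8 values.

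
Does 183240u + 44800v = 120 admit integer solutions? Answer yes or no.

yes

gcd(183240, 44800) = 40  (183240 = 4·44800 + 4040, 44800 = 11·4040 + 360, 4040 = 11·360 + 80, 360 = 4·80 + 40, 80 = 2·40).
40 divides 120, so integer solutions exist.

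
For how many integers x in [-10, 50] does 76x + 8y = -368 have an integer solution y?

gcd(76, 8) = 4.
By Bézout, 76×(1) + 8×(-9) = 4.
Particular solution: (0, -46).
General solution: x = 0 + 2t, y = -46 - 19t for integer t.
-10 ≤ 0 + 2t ≤ 50 gives t ∈ [-5, 25], which is 31 values.

31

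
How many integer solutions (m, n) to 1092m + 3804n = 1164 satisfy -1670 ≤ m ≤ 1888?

gcd(3804, 1092) = 12  (3804 = 3*1092 + 528, 1092 = 2*528 + 36, 528 = 14*36 + 24, 36 = 1*24 + 12, 24 = 2*12).
Back-substituting, 1092*(108) + 3804*(-31) = 12.
Scale by 97: particular solution (10476, -3007); reduce m mod 317: (15, -4).
General solution: m = 15 + 317t, n = -4 - 91t for integer t.
-1670 ≤ 15 + 317t ≤ 1888 gives t ∈ [-5, 5], which is 11 values.

11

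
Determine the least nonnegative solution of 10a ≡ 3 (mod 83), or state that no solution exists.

gcd(83, 10):
  83 = 8·10 + 3
  10 = 3·3 + 1
  3 = 3·1
so gcd(83, 10) = 1.
1 divides 3, so solutions exist.
Back-substitute for Bézout coefficients:
  1 = 10 - 3·3
  ... = 10·(25) + 83·(-3)
So 10·(25) ≡ 1 (mod 83); multiply by 3: a ≡ 75 (mod 83).
Smallest nonnegative: a = 75 mod 83 = 75.

75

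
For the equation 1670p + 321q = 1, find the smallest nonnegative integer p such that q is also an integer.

242

gcd(1670, 321):
  1670 = 5·321 + 65
  321 = 4·65 + 61
  65 = 1·61 + 4
  61 = 15·4 + 1
  4 = 4·1
so gcd(1670, 321) = 1.
1 divides 1, so solutions exist.
Back-substitute for Bézout coefficients:
  1 = 61 - 15·4
  ... = 1670·(-79) + 321·(411)
Scale by 1/1 = 1: (p₀, q₀) = (-79, 411).
General solution: p = -79 + 321t, q = 411 - 1670t for integer t.
p ≥ 0: smallest is -79 mod 321 = 242 (at t = 1), with q = -1259.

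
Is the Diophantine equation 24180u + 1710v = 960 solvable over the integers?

yes

gcd(24180, 1710) = 30  (24180 = 14*1710 + 240, 1710 = 7*240 + 30, 240 = 8*30).
30 divides 960, so integer solutions exist.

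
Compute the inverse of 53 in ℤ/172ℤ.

13

gcd(172, 53) = 1  (172 = 3·53 + 13, 53 = 4·13 + 1, 13 = 13·1).
Back-substituting, 53·(13) + 172·(-4) = 1.
So 53·13 ≡ 1 (mod 172), and 13 mod 172 = 13.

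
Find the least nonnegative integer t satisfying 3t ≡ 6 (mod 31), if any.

gcd(31, 3) = 1.
1 divides 6, so solutions exist.
By Bézout, 3*(-10) + 31*(1) = 1.
So 3*(-10) ≡ 1 (mod 31); multiply by 6: t ≡ -60 (mod 31).
Smallest nonnegative: t = -60 mod 31 = 2.

2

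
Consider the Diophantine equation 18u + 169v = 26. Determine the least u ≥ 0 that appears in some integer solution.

gcd(169, 18):
  169 = 9×18 + 7
  18 = 2×7 + 4
  7 = 1×4 + 3
  4 = 1×3 + 1
  3 = 3×1
so gcd(169, 18) = 1.
1 divides 26, so solutions exist.
Back-substitute for Bézout coefficients:
  1 = 4 - 1×3
  ... = 18×(47) + 169×(-5)
Scale by 26/1 = 26: (u₀, v₀) = (1222, -130).
General solution: u = 1222 + 169t, v = -130 - 18t for integer t.
u ≥ 0: smallest is 1222 mod 169 = 39 (at t = -7), with v = -4.

39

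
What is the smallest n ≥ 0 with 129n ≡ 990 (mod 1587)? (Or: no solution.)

143

gcd(1587, 129) = 3.
3 divides 990, so solutions exist.
By Bézout, 129×(-123) + 1587×(10) = 3.
So 129×(-123) ≡ 3 (mod 1587); multiply by 330: n ≡ -40590 (mod 529).
Smallest nonnegative: n = -40590 mod 529 = 143.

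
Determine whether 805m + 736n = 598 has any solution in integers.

gcd(805, 736):
  805 = 1×736 + 69
  736 = 10×69 + 46
  69 = 1×46 + 23
  46 = 2×23
so gcd(805, 736) = 23.
23 divides 598, so integer solutions exist.

yes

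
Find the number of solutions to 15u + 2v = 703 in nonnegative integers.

23

gcd(15, 2) = 1.
By Bézout, 15·(1) + 2·(-7) = 1.
One solution: (1, 344).
General: u = 1 + 2t, v = 344 - 15t.
u ≥ 0 ⇒ t ≥ 0; v ≥ 0 ⇒ t ≤ 22. So t ∈ [0, 22]: 23 solutions.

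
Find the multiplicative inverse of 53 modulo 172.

13

gcd(172, 53) = 1.
By Bézout, 53*(13) + 172*(-4) = 1.
So 53*13 ≡ 1 (mod 172), and 13 mod 172 = 13.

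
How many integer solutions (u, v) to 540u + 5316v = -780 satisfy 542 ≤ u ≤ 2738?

gcd(5316, 540):
  5316 = 9·540 + 456
  540 = 1·456 + 84
  456 = 5·84 + 36
  84 = 2·36 + 12
  36 = 3·12
so gcd(5316, 540) = 12.
Back-substitute for Bézout coefficients:
  12 = 84 - 2·36
  ... = 540·(128) + 5316·(-13)
Scale by -65: particular solution (-8320, 845); reduce u mod 443: (97, -10).
General solution: u = 97 + 443t, v = -10 - 45t for integer t.
542 ≤ 97 + 443t ≤ 2738 gives t ∈ [2, 5], which is 4 values.

4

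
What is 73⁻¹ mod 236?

gcd(236, 73) = 1.
By Bézout, 73·(97) + 236·(-30) = 1.
So 73·97 ≡ 1 (mod 236), and 97 mod 236 = 97.

97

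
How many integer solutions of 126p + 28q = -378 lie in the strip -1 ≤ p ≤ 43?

gcd(126, 28) = 14  (126 = 4·28 + 14, 28 = 2·14).
Back-substituting, 126·(1) + 28·(-4) = 14.
Scale by -27: particular solution (-27, 108); reduce p mod 2: (1, -18).
General solution: p = 1 + 2t, q = -18 - 9t for integer t.
-1 ≤ 1 + 2t ≤ 43 gives t ∈ [-1, 21], which is 23 values.

23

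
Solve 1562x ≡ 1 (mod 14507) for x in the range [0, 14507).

12213

gcd(14507, 1562) = 1.
By Bézout, 1562*(-2294) + 14507*(247) = 1.
So 1562*-2294 ≡ 1 (mod 14507), and -2294 mod 14507 = 12213.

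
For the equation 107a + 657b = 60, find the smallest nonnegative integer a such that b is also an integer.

gcd(657, 107):
  657 = 6*107 + 15
  107 = 7*15 + 2
  15 = 7*2 + 1
  2 = 2*1
so gcd(657, 107) = 1.
1 divides 60, so solutions exist.
Back-substitute for Bézout coefficients:
  1 = 15 - 7*2
  ... = 107*(-307) + 657*(50)
Scale by 60/1 = 60: (a₀, b₀) = (-18420, 3000).
General solution: a = -18420 + 657t, b = 3000 - 107t for integer t.
a ≥ 0: smallest is -18420 mod 657 = 633 (at t = 29), with b = -103.

633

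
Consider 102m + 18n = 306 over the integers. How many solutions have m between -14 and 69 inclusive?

gcd(102, 18) = 6.
By Bézout, 102*(-1) + 18*(6) = 6.
Particular solution: (0, 17).
General solution: m = 0 + 3t, n = 17 - 17t for integer t.
-14 ≤ 0 + 3t ≤ 69 gives t ∈ [-4, 23], which is 28 values.

28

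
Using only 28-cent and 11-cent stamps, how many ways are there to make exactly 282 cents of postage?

1

Need nonnegative integers with 28j + 11k = 282.
gcd(28, 11) = 1, and 28·(2) + 11·(-5) = 1.
So (j₀, k₀) = (564, -1410); general j = 564 + 11t, k = -1410 - 28t.
j ≥ 0 ⇒ t ≥ -51; k ≥ 0 ⇒ t ≤ -51. That's 1 value of t.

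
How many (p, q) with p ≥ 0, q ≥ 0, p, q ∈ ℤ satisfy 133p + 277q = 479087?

13

gcd(277, 133):
  277 = 2×133 + 11
  133 = 12×11 + 1
  11 = 11×1
so gcd(277, 133) = 1.
Back-substitute for Bézout coefficients:
  1 = 133 - 12×11
  ... = 133×(25) + 277×(-12)
Scale by 479087: one solution is (11977175, -5749044). Reduce p mod 277: (249, 1610).
General: p = 249 + 277t, q = 1610 - 133t.
p ≥ 0 ⇒ t ≥ 0; q ≥ 0 ⇒ t ≤ 12. So t ∈ [0, 12]: 13 solutions.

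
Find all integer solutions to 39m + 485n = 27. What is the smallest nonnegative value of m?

38

gcd(485, 39):
  485 = 12*39 + 17
  39 = 2*17 + 5
  17 = 3*5 + 2
  5 = 2*2 + 1
  2 = 2*1
so gcd(485, 39) = 1.
1 divides 27, so solutions exist.
Back-substitute for Bézout coefficients:
  1 = 5 - 2*2
  ... = 39*(199) + 485*(-16)
Scale by 27/1 = 27: (m₀, n₀) = (5373, -432).
General solution: m = 5373 + 485t, n = -432 - 39t for integer t.
m ≥ 0: smallest is 5373 mod 485 = 38 (at t = -11), with n = -3.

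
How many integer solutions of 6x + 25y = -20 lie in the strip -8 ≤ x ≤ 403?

gcd(25, 6) = 1  (25 = 4×6 + 1, 6 = 6×1).
Back-substituting, 6×(-4) + 25×(1) = 1.
Scale by -20: particular solution (80, -20); reduce x mod 25: (5, -2).
General solution: x = 5 + 25t, y = -2 - 6t for integer t.
-8 ≤ 5 + 25t ≤ 403 gives t ∈ [0, 15], which is 16 values.

16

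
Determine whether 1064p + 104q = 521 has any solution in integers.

no

gcd(1064, 104):
  1064 = 10·104 + 24
  104 = 4·24 + 8
  24 = 3·8
so gcd(1064, 104) = 8.
8 does not divide 521 (remainder 1), so no integer solutions.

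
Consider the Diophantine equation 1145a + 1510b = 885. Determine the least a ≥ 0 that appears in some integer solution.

101

gcd(1510, 1145) = 5  (1510 = 1×1145 + 365, 1145 = 3×365 + 50, 365 = 7×50 + 15, 50 = 3×15 + 5, 15 = 3×5).
5 divides 885, so solutions exist.
Back-substituting, 1145×(91) + 1510×(-69) = 5.
Scale by 885/5 = 177: (a₀, b₀) = (16107, -12213).
General solution: a = 16107 + 302t, b = -12213 - 229t for integer t.
a ≥ 0: smallest is 16107 mod 302 = 101 (at t = -53), with b = -76.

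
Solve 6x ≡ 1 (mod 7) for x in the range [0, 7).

gcd(7, 6):
  7 = 1×6 + 1
  6 = 6×1
so gcd(7, 6) = 1.
Back-substitute for Bézout coefficients:
  1 = 7 - 1×6
  ... = 6×(-1) + 7×(1)
So 6×-1 ≡ 1 (mod 7), and -1 mod 7 = 6.

6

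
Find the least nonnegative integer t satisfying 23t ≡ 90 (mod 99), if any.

gcd(99, 23):
  99 = 4×23 + 7
  23 = 3×7 + 2
  7 = 3×2 + 1
  2 = 2×1
so gcd(99, 23) = 1.
1 divides 90, so solutions exist.
Back-substitute for Bézout coefficients:
  1 = 7 - 3×2
  ... = 23×(-43) + 99×(10)
So 23×(-43) ≡ 1 (mod 99); multiply by 90: t ≡ -3870 (mod 99).
Smallest nonnegative: t = -3870 mod 99 = 90.

90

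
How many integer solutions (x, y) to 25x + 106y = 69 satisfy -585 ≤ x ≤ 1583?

20

gcd(106, 25):
  106 = 4*25 + 6
  25 = 4*6 + 1
  6 = 6*1
so gcd(106, 25) = 1.
Back-substitute for Bézout coefficients:
  1 = 25 - 4*6
  ... = 25*(17) + 106*(-4)
Scale by 69: particular solution (1173, -276); reduce x mod 106: (7, -1).
General solution: x = 7 + 106t, y = -1 - 25t for integer t.
-585 ≤ 7 + 106t ≤ 1583 gives t ∈ [-5, 14], which is 20 values.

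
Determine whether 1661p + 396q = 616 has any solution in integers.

gcd(1661, 396) = 11  (1661 = 4·396 + 77, 396 = 5·77 + 11, 77 = 7·11).
11 divides 616, so integer solutions exist.

yes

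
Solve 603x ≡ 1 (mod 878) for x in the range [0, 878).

613

gcd(878, 603):
  878 = 1*603 + 275
  603 = 2*275 + 53
  275 = 5*53 + 10
  53 = 5*10 + 3
  10 = 3*3 + 1
  3 = 3*1
so gcd(878, 603) = 1.
Back-substitute for Bézout coefficients:
  1 = 10 - 3*3
  ... = 603*(-265) + 878*(182)
So 603*-265 ≡ 1 (mod 878), and -265 mod 878 = 613.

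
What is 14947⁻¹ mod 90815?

61238

gcd(90815, 14947) = 1.
By Bézout, 14947*(-29577) + 90815*(4868) = 1.
So 14947*-29577 ≡ 1 (mod 90815), and -29577 mod 90815 = 61238.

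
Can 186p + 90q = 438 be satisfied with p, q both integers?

yes

gcd(186, 90):
  186 = 2·90 + 6
  90 = 15·6
so gcd(186, 90) = 6.
6 divides 438, so integer solutions exist.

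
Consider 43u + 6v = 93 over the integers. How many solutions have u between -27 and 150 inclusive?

30

gcd(43, 6) = 1  (43 = 7·6 + 1, 6 = 6·1).
Back-substituting, 43·(1) + 6·(-7) = 1.
Scale by 93: particular solution (93, -651); reduce u mod 6: (3, -6).
General solution: u = 3 + 6t, v = -6 - 43t for integer t.
-27 ≤ 3 + 6t ≤ 150 gives t ∈ [-5, 24], which is 30 values.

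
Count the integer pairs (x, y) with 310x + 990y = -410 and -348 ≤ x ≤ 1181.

15

gcd(990, 310) = 10  (990 = 3·310 + 60, 310 = 5·60 + 10, 60 = 6·10).
Back-substituting, 310·(16) + 990·(-5) = 10.
Scale by -41: particular solution (-656, 205); reduce x mod 99: (37, -12).
General solution: x = 37 + 99t, y = -12 - 31t for integer t.
-348 ≤ 37 + 99t ≤ 1181 gives t ∈ [-3, 11], which is 15 values.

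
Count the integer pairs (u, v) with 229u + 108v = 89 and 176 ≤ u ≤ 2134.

18

gcd(229, 108) = 1  (229 = 2·108 + 13, 108 = 8·13 + 4, 13 = 3·4 + 1, 4 = 4·1).
Back-substituting, 229·(25) + 108·(-53) = 1.
Scale by 89: particular solution (2225, -4717); reduce u mod 108: (65, -137).
General solution: u = 65 + 108t, v = -137 - 229t for integer t.
176 ≤ 65 + 108t ≤ 2134 gives t ∈ [2, 19], which is 18 values.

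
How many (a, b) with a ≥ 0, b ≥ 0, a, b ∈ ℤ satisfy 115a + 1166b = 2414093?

18

gcd(1166, 115):
  1166 = 10×115 + 16
  115 = 7×16 + 3
  16 = 5×3 + 1
  3 = 3×1
so gcd(1166, 115) = 1.
Back-substitute for Bézout coefficients:
  1 = 16 - 5×3
  ... = 115×(-365) + 1166×(36)
Scale by 2414093: one solution is (-881143945, 86907348). Reduce a mod 1166: (1089, 1963).
General: a = 1089 + 1166t, b = 1963 - 115t.
a ≥ 0 ⇒ t ≥ 0; b ≥ 0 ⇒ t ≤ 17. So t ∈ [0, 17]: 18 solutions.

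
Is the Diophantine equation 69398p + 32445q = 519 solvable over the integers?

no

gcd(69398, 32445) = 7  (69398 = 2·32445 + 4508, 32445 = 7·4508 + 889, 4508 = 5·889 + 63, 889 = 14·63 + 7, 63 = 9·7).
7 does not divide 519 (remainder 1), so no integer solutions.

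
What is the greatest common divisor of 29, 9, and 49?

1

gcd(29, 9) = 1  (29 = 3*9 + 2, 9 = 4*2 + 1, 2 = 2*1).
gcd(1, 49) = 1.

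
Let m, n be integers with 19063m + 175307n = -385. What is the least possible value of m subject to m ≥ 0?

9610

gcd(175307, 19063) = 11.
11 divides -385, so solutions exist.
By Bézout, 19063·(-4828) + 175307·(525) = 11.
Scale by -385/11 = -35: (m₀, n₀) = (168980, -18375).
General solution: m = 168980 + 15937t, n = -18375 - 1733t for integer t.
m ≥ 0: smallest is 168980 mod 15937 = 9610 (at t = -10), with n = -1045.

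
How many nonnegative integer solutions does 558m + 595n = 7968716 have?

24

gcd(595, 558) = 1.
By Bézout, 558*(-193) + 595*(181) = 1.
One solution: (357, 13058).
General: m = 357 + 595t, n = 13058 - 558t.
m ≥ 0 ⇒ t ≥ 0; n ≥ 0 ⇒ t ≤ 23. So t ∈ [0, 23]: 24 solutions.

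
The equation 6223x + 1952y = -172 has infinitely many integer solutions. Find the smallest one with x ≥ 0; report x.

gcd(6223, 1952) = 1.
1 divides -172, so solutions exist.
By Bézout, 6223*(367) + 1952*(-1170) = 1.
Scale by -172/1 = -172: (x₀, y₀) = (-63124, 201240).
General solution: x = -63124 + 1952t, y = 201240 - 6223t for integer t.
x ≥ 0: smallest is -63124 mod 1952 = 1292 (at t = 33), with y = -4119.

1292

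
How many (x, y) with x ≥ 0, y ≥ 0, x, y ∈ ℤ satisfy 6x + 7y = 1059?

gcd(7, 6) = 1  (7 = 1*6 + 1, 6 = 6*1).
Back-substituting, 6*(-1) + 7*(1) = 1.
Scale by 1059: one solution is (-1059, 1059). Reduce x mod 7: (5, 147).
General: x = 5 + 7t, y = 147 - 6t.
x ≥ 0 ⇒ t ≥ 0; y ≥ 0 ⇒ t ≤ 24. So t ∈ [0, 24]: 25 solutions.

25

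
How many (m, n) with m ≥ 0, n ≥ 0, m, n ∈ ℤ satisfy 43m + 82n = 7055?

gcd(82, 43) = 1  (82 = 1·43 + 39, 43 = 1·39 + 4, 39 = 9·4 + 3, 4 = 1·3 + 1, 3 = 3·1).
Back-substituting, 43·(21) + 82·(-11) = 1.
Scale by 7055: one solution is (148155, -77605). Reduce m mod 82: (63, 53).
General: m = 63 + 82t, n = 53 - 43t.
m ≥ 0 ⇒ t ≥ 0; n ≥ 0 ⇒ t ≤ 1. So t ∈ [0, 1]: 2 solutions.

2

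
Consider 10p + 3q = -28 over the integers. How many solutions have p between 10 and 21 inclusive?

4

gcd(10, 3) = 1  (10 = 3×3 + 1, 3 = 3×1).
Back-substituting, 10×(1) + 3×(-3) = 1.
Scale by -28: particular solution (-28, 84); reduce p mod 3: (2, -16).
General solution: p = 2 + 3t, q = -16 - 10t for integer t.
10 ≤ 2 + 3t ≤ 21 gives t ∈ [3, 6], which is 4 values.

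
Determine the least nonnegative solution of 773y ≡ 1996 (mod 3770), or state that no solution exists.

3002

gcd(3770, 773):
  3770 = 4*773 + 678
  773 = 1*678 + 95
  678 = 7*95 + 13
  95 = 7*13 + 4
  13 = 3*4 + 1
  4 = 4*1
so gcd(3770, 773) = 1.
1 divides 1996, so solutions exist.
Back-substitute for Bézout coefficients:
  1 = 13 - 3*4
  ... = 773*(-873) + 3770*(179)
So 773*(-873) ≡ 1 (mod 3770); multiply by 1996: y ≡ -1742508 (mod 3770).
Smallest nonnegative: y = -1742508 mod 3770 = 3002.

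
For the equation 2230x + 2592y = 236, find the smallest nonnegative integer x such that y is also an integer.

386

gcd(2592, 2230):
  2592 = 1×2230 + 362
  2230 = 6×362 + 58
  362 = 6×58 + 14
  58 = 4×14 + 2
  14 = 7×2
so gcd(2592, 2230) = 2.
2 divides 236, so solutions exist.
Back-substitute for Bézout coefficients:
  2 = 58 - 4×14
  ... = 2230×(179) + 2592×(-154)
Scale by 236/2 = 118: (x₀, y₀) = (21122, -18172).
General solution: x = 21122 + 1296t, y = -18172 - 1115t for integer t.
x ≥ 0: smallest is 21122 mod 1296 = 386 (at t = -16), with y = -332.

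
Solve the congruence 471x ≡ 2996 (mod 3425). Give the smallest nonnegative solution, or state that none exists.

gcd(3425, 471) = 1  (3425 = 7*471 + 128, 471 = 3*128 + 87, 128 = 1*87 + 41, 87 = 2*41 + 5, 41 = 8*5 + 1, 5 = 5*1).
1 divides 2996, so solutions exist.
Back-substituting, 471*(-669) + 3425*(92) = 1.
So 471*(-669) ≡ 1 (mod 3425); multiply by 2996: x ≡ -2004324 (mod 3425).
Smallest nonnegative: x = -2004324 mod 3425 = 2726.

2726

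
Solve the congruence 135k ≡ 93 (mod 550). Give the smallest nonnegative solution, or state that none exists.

gcd(550, 135) = 5  (550 = 4×135 + 10, 135 = 13×10 + 5, 10 = 2×5).
5 does not divide 93, so the congruence has no solution.

no solution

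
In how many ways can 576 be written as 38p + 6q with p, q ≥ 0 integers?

6

gcd(38, 6) = 2  (38 = 6·6 + 2, 6 = 3·2).
Back-substituting, 38·(1) + 6·(-6) = 2.
Scale by 288: one solution is (288, -1728). Reduce p mod 3: (0, 96).
General: p = 0 + 3t, q = 96 - 19t.
p ≥ 0 ⇒ t ≥ 0; q ≥ 0 ⇒ t ≤ 5. So t ∈ [0, 5]: 6 solutions.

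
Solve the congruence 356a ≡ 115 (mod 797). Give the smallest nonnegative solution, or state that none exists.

513

gcd(797, 356):
  797 = 2*356 + 85
  356 = 4*85 + 16
  85 = 5*16 + 5
  16 = 3*5 + 1
  5 = 5*1
so gcd(797, 356) = 1.
1 divides 115, so solutions exist.
Back-substitute for Bézout coefficients:
  1 = 16 - 3*5
  ... = 356*(150) + 797*(-67)
So 356*(150) ≡ 1 (mod 797); multiply by 115: a ≡ 17250 (mod 797).
Smallest nonnegative: a = 17250 mod 797 = 513.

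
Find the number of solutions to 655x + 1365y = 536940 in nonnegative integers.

3

gcd(1365, 655) = 5  (1365 = 2*655 + 55, 655 = 11*55 + 50, 55 = 1*50 + 5, 50 = 10*5).
Back-substituting, 655*(-25) + 1365*(12) = 5.
Scale by 107388: one solution is (-2684700, 1288656). Reduce x mod 273: (255, 271).
General: x = 255 + 273t, y = 271 - 131t.
x ≥ 0 ⇒ t ≥ 0; y ≥ 0 ⇒ t ≤ 2. So t ∈ [0, 2]: 3 solutions.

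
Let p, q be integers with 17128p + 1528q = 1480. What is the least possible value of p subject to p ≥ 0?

gcd(17128, 1528) = 8  (17128 = 11·1528 + 320, 1528 = 4·320 + 248, 320 = 1·248 + 72, 248 = 3·72 + 32, 72 = 2·32 + 8, 32 = 4·8).
8 divides 1480, so solutions exist.
Back-substituting, 17128·(43) + 1528·(-482) = 8.
Scale by 1480/8 = 185: (p₀, q₀) = (7955, -89170).
General solution: p = 7955 + 191t, q = -89170 - 2141t for integer t.
p ≥ 0: smallest is 7955 mod 191 = 124 (at t = -41), with q = -1389.

124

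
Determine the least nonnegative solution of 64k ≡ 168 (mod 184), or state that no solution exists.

17

gcd(184, 64) = 8.
8 divides 168, so solutions exist.
By Bézout, 64·(3) + 184·(-1) = 8.
So 64·(3) ≡ 8 (mod 184); multiply by 21: k ≡ 63 (mod 23).
Smallest nonnegative: k = 63 mod 23 = 17.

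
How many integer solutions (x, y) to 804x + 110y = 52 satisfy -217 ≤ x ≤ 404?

gcd(804, 110) = 2.
By Bézout, 804·(13) + 110·(-95) = 2.
Particular solution: (8, -58).
General solution: x = 8 + 55t, y = -58 - 402t for integer t.
-217 ≤ 8 + 55t ≤ 404 gives t ∈ [-4, 7], which is 12 values.

12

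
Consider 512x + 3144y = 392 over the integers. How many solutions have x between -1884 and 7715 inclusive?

25

gcd(3144, 512):
  3144 = 6×512 + 72
  512 = 7×72 + 8
  72 = 9×8
so gcd(3144, 512) = 8.
Back-substitute for Bézout coefficients:
  8 = 512 - 7×72
  ... = 512×(43) + 3144×(-7)
Scale by 49: particular solution (2107, -343); reduce x mod 393: (142, -23).
General solution: x = 142 + 393t, y = -23 - 64t for integer t.
-1884 ≤ 142 + 393t ≤ 7715 gives t ∈ [-5, 19], which is 25 values.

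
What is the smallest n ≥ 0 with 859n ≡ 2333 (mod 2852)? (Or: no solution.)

99

gcd(2852, 859) = 1  (2852 = 3×859 + 275, 859 = 3×275 + 34, 275 = 8×34 + 3, 34 = 11×3 + 1, 3 = 3×1).
1 divides 2333, so solutions exist.
Back-substituting, 859×(923) + 2852×(-278) = 1.
So 859×(923) ≡ 1 (mod 2852); multiply by 2333: n ≡ 2153359 (mod 2852).
Smallest nonnegative: n = 2153359 mod 2852 = 99.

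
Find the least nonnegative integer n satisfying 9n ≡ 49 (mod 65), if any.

gcd(65, 9) = 1  (65 = 7*9 + 2, 9 = 4*2 + 1, 2 = 2*1).
1 divides 49, so solutions exist.
Back-substituting, 9*(29) + 65*(-4) = 1.
So 9*(29) ≡ 1 (mod 65); multiply by 49: n ≡ 1421 (mod 65).
Smallest nonnegative: n = 1421 mod 65 = 56.

56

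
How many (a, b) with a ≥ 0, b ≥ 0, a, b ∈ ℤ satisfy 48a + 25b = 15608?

gcd(48, 25) = 1  (48 = 1×25 + 23, 25 = 1×23 + 2, 23 = 11×2 + 1, 2 = 2×1).
Back-substituting, 48×(12) + 25×(-23) = 1.
Scale by 15608: one solution is (187296, -358984). Reduce a mod 25: (21, 584).
General: a = 21 + 25t, b = 584 - 48t.
a ≥ 0 ⇒ t ≥ 0; b ≥ 0 ⇒ t ≤ 12. So t ∈ [0, 12]: 13 solutions.

13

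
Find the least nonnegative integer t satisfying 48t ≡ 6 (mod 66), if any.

gcd(66, 48) = 6  (66 = 1*48 + 18, 48 = 2*18 + 12, 18 = 1*12 + 6, 12 = 2*6).
6 divides 6, so solutions exist.
Back-substituting, 48*(-4) + 66*(3) = 6.
So 48*(-4) ≡ 6 (mod 66); multiply by 1: t ≡ -4 (mod 11).
Smallest nonnegative: t = -4 mod 11 = 7.

7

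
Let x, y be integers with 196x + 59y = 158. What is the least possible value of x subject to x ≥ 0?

58

gcd(196, 59) = 1.
1 divides 158, so solutions exist.
By Bézout, 196·(28) + 59·(-93) = 1.
Scale by 158/1 = 158: (x₀, y₀) = (4424, -14694).
General solution: x = 4424 + 59t, y = -14694 - 196t for integer t.
x ≥ 0: smallest is 4424 mod 59 = 58 (at t = -74), with y = -190.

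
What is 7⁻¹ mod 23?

10

gcd(23, 7):
  23 = 3·7 + 2
  7 = 3·2 + 1
  2 = 2·1
so gcd(23, 7) = 1.
Back-substitute for Bézout coefficients:
  1 = 7 - 3·2
  ... = 7·(10) + 23·(-3)
So 7·10 ≡ 1 (mod 23), and 10 mod 23 = 10.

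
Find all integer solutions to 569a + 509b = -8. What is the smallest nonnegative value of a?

441

gcd(569, 509):
  569 = 1×509 + 60
  509 = 8×60 + 29
  60 = 2×29 + 2
  29 = 14×2 + 1
  2 = 2×1
so gcd(569, 509) = 1.
1 divides -8, so solutions exist.
Back-substitute for Bézout coefficients:
  1 = 29 - 14×2
  ... = 569×(-246) + 509×(275)
Scale by -8/1 = -8: (a₀, b₀) = (1968, -2200).
General solution: a = 1968 + 509t, b = -2200 - 569t for integer t.
a ≥ 0: smallest is 1968 mod 509 = 441 (at t = -3), with b = -493.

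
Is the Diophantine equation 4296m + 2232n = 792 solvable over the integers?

yes

gcd(4296, 2232):
  4296 = 1·2232 + 2064
  2232 = 1·2064 + 168
  2064 = 12·168 + 48
  168 = 3·48 + 24
  48 = 2·24
so gcd(4296, 2232) = 24.
24 divides 792, so integer solutions exist.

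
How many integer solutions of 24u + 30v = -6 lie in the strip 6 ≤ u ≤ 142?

gcd(30, 24) = 6.
By Bézout, 24×(-1) + 30×(1) = 6.
Particular solution: (1, -1).
General solution: u = 1 + 5t, v = -1 - 4t for integer t.
6 ≤ 1 + 5t ≤ 142 gives t ∈ [1, 28], which is 28 values.

28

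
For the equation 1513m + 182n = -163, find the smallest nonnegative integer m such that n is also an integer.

61

gcd(1513, 182):
  1513 = 8·182 + 57
  182 = 3·57 + 11
  57 = 5·11 + 2
  11 = 5·2 + 1
  2 = 2·1
so gcd(1513, 182) = 1.
1 divides -163, so solutions exist.
Back-substitute for Bézout coefficients:
  1 = 11 - 5·2
  ... = 1513·(-83) + 182·(690)
Scale by -163/1 = -163: (m₀, n₀) = (13529, -112470).
General solution: m = 13529 + 182t, n = -112470 - 1513t for integer t.
m ≥ 0: smallest is 13529 mod 182 = 61 (at t = -74), with n = -508.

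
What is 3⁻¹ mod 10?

7

gcd(10, 3) = 1  (10 = 3·3 + 1, 3 = 3·1).
Back-substituting, 3·(-3) + 10·(1) = 1.
So 3·-3 ≡ 1 (mod 10), and -3 mod 10 = 7.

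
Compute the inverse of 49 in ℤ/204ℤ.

25

gcd(204, 49) = 1.
By Bézout, 49×(25) + 204×(-6) = 1.
So 49×25 ≡ 1 (mod 204), and 25 mod 204 = 25.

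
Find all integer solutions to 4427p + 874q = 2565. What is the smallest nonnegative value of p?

gcd(4427, 874) = 19  (4427 = 5*874 + 57, 874 = 15*57 + 19, 57 = 3*19).
19 divides 2565, so solutions exist.
Back-substituting, 4427*(-15) + 874*(76) = 19.
Scale by 2565/19 = 135: (p₀, q₀) = (-2025, 10260).
General solution: p = -2025 + 46t, q = 10260 - 233t for integer t.
p ≥ 0: smallest is -2025 mod 46 = 45 (at t = 45), with q = -225.

45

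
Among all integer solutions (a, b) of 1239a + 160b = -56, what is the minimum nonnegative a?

gcd(1239, 160):
  1239 = 7·160 + 119
  160 = 1·119 + 41
  119 = 2·41 + 37
  41 = 1·37 + 4
  37 = 9·4 + 1
  4 = 4·1
so gcd(1239, 160) = 1.
1 divides -56, so solutions exist.
Back-substitute for Bézout coefficients:
  1 = 37 - 9·4
  ... = 1239·(39) + 160·(-302)
Scale by -56/1 = -56: (a₀, b₀) = (-2184, 16912).
General solution: a = -2184 + 160t, b = 16912 - 1239t for integer t.
a ≥ 0: smallest is -2184 mod 160 = 56 (at t = 14), with b = -434.

56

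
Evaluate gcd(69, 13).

gcd(69, 13):
  69 = 5×13 + 4
  13 = 3×4 + 1
  4 = 4×1
so gcd(69, 13) = 1.

1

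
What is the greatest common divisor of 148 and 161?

1

gcd(161, 148):
  161 = 1*148 + 13
  148 = 11*13 + 5
  13 = 2*5 + 3
  5 = 1*3 + 2
  3 = 1*2 + 1
  2 = 2*1
so gcd(161, 148) = 1.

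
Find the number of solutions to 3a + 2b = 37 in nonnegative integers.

gcd(3, 2) = 1  (3 = 1*2 + 1, 2 = 2*1).
Back-substituting, 3*(1) + 2*(-1) = 1.
Scale by 37: one solution is (37, -37). Reduce a mod 2: (1, 17).
General: a = 1 + 2t, b = 17 - 3t.
a ≥ 0 ⇒ t ≥ 0; b ≥ 0 ⇒ t ≤ 5. So t ∈ [0, 5]: 6 solutions.

6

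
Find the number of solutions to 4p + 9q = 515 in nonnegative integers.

gcd(9, 4) = 1  (9 = 2×4 + 1, 4 = 4×1).
Back-substituting, 4×(-2) + 9×(1) = 1.
Scale by 515: one solution is (-1030, 515). Reduce p mod 9: (5, 55).
General: p = 5 + 9t, q = 55 - 4t.
p ≥ 0 ⇒ t ≥ 0; q ≥ 0 ⇒ t ≤ 13. So t ∈ [0, 13]: 14 solutions.

14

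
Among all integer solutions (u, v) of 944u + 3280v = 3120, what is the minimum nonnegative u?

45

gcd(3280, 944) = 16  (3280 = 3×944 + 448, 944 = 2×448 + 48, 448 = 9×48 + 16, 48 = 3×16).
16 divides 3120, so solutions exist.
Back-substituting, 944×(-66) + 3280×(19) = 16.
Scale by 3120/16 = 195: (u₀, v₀) = (-12870, 3705).
General solution: u = -12870 + 205t, v = 3705 - 59t for integer t.
u ≥ 0: smallest is -12870 mod 205 = 45 (at t = 63), with v = -12.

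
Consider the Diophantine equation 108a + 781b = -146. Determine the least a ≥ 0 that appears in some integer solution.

gcd(781, 108) = 1.
1 divides -146, so solutions exist.
By Bézout, 108·(-94) + 781·(13) = 1.
Scale by -146/1 = -146: (a₀, b₀) = (13724, -1898).
General solution: a = 13724 + 781t, b = -1898 - 108t for integer t.
a ≥ 0: smallest is 13724 mod 781 = 447 (at t = -17), with b = -62.

447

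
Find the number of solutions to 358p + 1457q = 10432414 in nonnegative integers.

20

gcd(1457, 358):
  1457 = 4·358 + 25
  358 = 14·25 + 8
  25 = 3·8 + 1
  8 = 8·1
so gcd(1457, 358) = 1.
Back-substitute for Bézout coefficients:
  1 = 25 - 3·8
  ... = 358·(-175) + 1457·(43)
Scale by 10432414: one solution is (-1825672450, 448593802). Reduce p mod 1457: (1002, 6914).
General: p = 1002 + 1457t, q = 6914 - 358t.
p ≥ 0 ⇒ t ≥ 0; q ≥ 0 ⇒ t ≤ 19. So t ∈ [0, 19]: 20 solutions.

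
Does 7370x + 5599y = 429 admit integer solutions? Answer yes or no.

gcd(7370, 5599) = 11  (7370 = 1*5599 + 1771, 5599 = 3*1771 + 286, 1771 = 6*286 + 55, 286 = 5*55 + 11, 55 = 5*11).
11 divides 429, so integer solutions exist.

yes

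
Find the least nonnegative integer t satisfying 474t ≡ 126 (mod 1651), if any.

gcd(1651, 474) = 1.
1 divides 126, so solutions exist.
By Bézout, 474×(310) + 1651×(-89) = 1.
So 474×(310) ≡ 1 (mod 1651); multiply by 126: t ≡ 39060 (mod 1651).
Smallest nonnegative: t = 39060 mod 1651 = 1087.

1087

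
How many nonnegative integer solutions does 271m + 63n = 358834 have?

gcd(271, 63):
  271 = 4*63 + 19
  63 = 3*19 + 6
  19 = 3*6 + 1
  6 = 6*1
so gcd(271, 63) = 1.
Back-substitute for Bézout coefficients:
  1 = 19 - 3*6
  ... = 271*(10) + 63*(-43)
Scale by 358834: one solution is (3588340, -15429862). Reduce m mod 63: (49, 5485).
General: m = 49 + 63t, n = 5485 - 271t.
m ≥ 0 ⇒ t ≥ 0; n ≥ 0 ⇒ t ≤ 20. So t ∈ [0, 20]: 21 solutions.

21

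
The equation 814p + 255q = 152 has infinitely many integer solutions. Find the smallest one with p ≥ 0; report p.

128

gcd(814, 255) = 1  (814 = 3×255 + 49, 255 = 5×49 + 10, 49 = 4×10 + 9, 10 = 1×9 + 1, 9 = 9×1).
1 divides 152, so solutions exist.
Back-substituting, 814×(-26) + 255×(83) = 1.
Scale by 152/1 = 152: (p₀, q₀) = (-3952, 12616).
General solution: p = -3952 + 255t, q = 12616 - 814t for integer t.
p ≥ 0: smallest is -3952 mod 255 = 128 (at t = 16), with q = -408.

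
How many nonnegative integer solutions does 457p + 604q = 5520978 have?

gcd(604, 457) = 1.
By Bézout, 457·(189) + 604·(-143) = 1.
One solution: (482, 8776).
General: p = 482 + 604t, q = 8776 - 457t.
p ≥ 0 ⇒ t ≥ 0; q ≥ 0 ⇒ t ≤ 19. So t ∈ [0, 19]: 20 solutions.

20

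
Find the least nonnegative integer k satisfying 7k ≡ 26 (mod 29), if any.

12

gcd(29, 7):
  29 = 4×7 + 1
  7 = 7×1
so gcd(29, 7) = 1.
1 divides 26, so solutions exist.
Back-substitute for Bézout coefficients:
  1 = 29 - 4×7
  ... = 7×(-4) + 29×(1)
So 7×(-4) ≡ 1 (mod 29); multiply by 26: k ≡ -104 (mod 29).
Smallest nonnegative: k = -104 mod 29 = 12.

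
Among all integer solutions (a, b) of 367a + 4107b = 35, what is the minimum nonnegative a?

2048

gcd(4107, 367):
  4107 = 11*367 + 70
  367 = 5*70 + 17
  70 = 4*17 + 2
  17 = 8*2 + 1
  2 = 2*1
so gcd(4107, 367) = 1.
1 divides 35, so solutions exist.
Back-substitute for Bézout coefficients:
  1 = 17 - 8*2
  ... = 367*(1936) + 4107*(-173)
Scale by 35/1 = 35: (a₀, b₀) = (67760, -6055).
General solution: a = 67760 + 4107t, b = -6055 - 367t for integer t.
a ≥ 0: smallest is 67760 mod 4107 = 2048 (at t = -16), with b = -183.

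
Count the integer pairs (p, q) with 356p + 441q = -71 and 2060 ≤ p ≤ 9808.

17

gcd(441, 356) = 1.
By Bézout, 356×(83) + 441×(-67) = 1.
Particular solution: (281, -227).
General solution: p = 281 + 441t, q = -227 - 356t for integer t.
2060 ≤ 281 + 441t ≤ 9808 gives t ∈ [5, 21], which is 17 values.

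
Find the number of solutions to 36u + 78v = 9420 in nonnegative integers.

20

gcd(78, 36):
  78 = 2·36 + 6
  36 = 6·6
so gcd(78, 36) = 6.
Back-substitute for Bézout coefficients:
  6 = 78 - 2·36
  ... = 36·(-2) + 78·(1)
Scale by 1570: one solution is (-3140, 1570). Reduce u mod 13: (6, 118).
General: u = 6 + 13t, v = 118 - 6t.
u ≥ 0 ⇒ t ≥ 0; v ≥ 0 ⇒ t ≤ 19. So t ∈ [0, 19]: 20 solutions.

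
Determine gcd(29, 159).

1

gcd(159, 29) = 1  (159 = 5·29 + 14, 29 = 2·14 + 1, 14 = 14·1).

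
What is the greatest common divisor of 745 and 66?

gcd(745, 66) = 1  (745 = 11·66 + 19, 66 = 3·19 + 9, 19 = 2·9 + 1, 9 = 9·1).

1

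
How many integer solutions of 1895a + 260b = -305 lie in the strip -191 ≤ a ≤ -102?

gcd(1895, 260):
  1895 = 7·260 + 75
  260 = 3·75 + 35
  75 = 2·35 + 5
  35 = 7·5
so gcd(1895, 260) = 5.
Back-substitute for Bézout coefficients:
  5 = 75 - 2·35
  ... = 1895·(7) + 260·(-51)
Scale by -61: particular solution (-427, 3111); reduce a mod 52: (41, -300).
General solution: a = 41 + 52t, b = -300 - 379t for integer t.
-191 ≤ 41 + 52t ≤ -102 gives t ∈ [-4, -3], which is 2 values.

2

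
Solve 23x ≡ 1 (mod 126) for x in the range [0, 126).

11

gcd(126, 23) = 1  (126 = 5·23 + 11, 23 = 2·11 + 1, 11 = 11·1).
Back-substituting, 23·(11) + 126·(-2) = 1.
So 23·11 ≡ 1 (mod 126), and 11 mod 126 = 11.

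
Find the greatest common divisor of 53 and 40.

gcd(53, 40):
  53 = 1×40 + 13
  40 = 3×13 + 1
  13 = 13×1
so gcd(53, 40) = 1.

1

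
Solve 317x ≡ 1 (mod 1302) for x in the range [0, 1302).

gcd(1302, 317) = 1  (1302 = 4*317 + 34, 317 = 9*34 + 11, 34 = 3*11 + 1, 11 = 11*1).
Back-substituting, 317*(-115) + 1302*(28) = 1.
So 317*-115 ≡ 1 (mod 1302), and -115 mod 1302 = 1187.

1187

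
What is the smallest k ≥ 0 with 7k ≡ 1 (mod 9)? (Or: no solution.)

gcd(9, 7) = 1.
1 divides 1, so solutions exist.
By Bézout, 7×(4) + 9×(-3) = 1.
So 7×(4) ≡ 1 (mod 9); multiply by 1: k ≡ 4 (mod 9).
Smallest nonnegative: k = 4 mod 9 = 4.

4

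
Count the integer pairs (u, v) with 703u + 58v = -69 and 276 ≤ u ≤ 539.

5

gcd(703, 58):
  703 = 12·58 + 7
  58 = 8·7 + 2
  7 = 3·2 + 1
  2 = 2·1
so gcd(703, 58) = 1.
Back-substitute for Bézout coefficients:
  1 = 7 - 3·2
  ... = 703·(25) + 58·(-303)
Scale by -69: particular solution (-1725, 20907); reduce u mod 58: (15, -183).
General solution: u = 15 + 58t, v = -183 - 703t for integer t.
276 ≤ 15 + 58t ≤ 539 gives t ∈ [5, 9], which is 5 values.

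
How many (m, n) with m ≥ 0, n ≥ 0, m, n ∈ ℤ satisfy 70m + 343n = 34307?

gcd(343, 70):
  343 = 4·70 + 63
  70 = 1·63 + 7
  63 = 9·7
so gcd(343, 70) = 7.
Back-substitute for Bézout coefficients:
  7 = 70 - 1·63
  ... = 70·(5) + 343·(-1)
Scale by 4901: one solution is (24505, -4901). Reduce m mod 49: (5, 99).
General: m = 5 + 49t, n = 99 - 10t.
m ≥ 0 ⇒ t ≥ 0; n ≥ 0 ⇒ t ≤ 9. So t ∈ [0, 9]: 10 solutions.

10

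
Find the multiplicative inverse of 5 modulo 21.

17

gcd(21, 5) = 1  (21 = 4*5 + 1, 5 = 5*1).
Back-substituting, 5*(-4) + 21*(1) = 1.
So 5*-4 ≡ 1 (mod 21), and -4 mod 21 = 17.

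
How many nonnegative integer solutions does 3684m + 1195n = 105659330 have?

24

gcd(3684, 1195) = 1.
By Bézout, 3684·(169) + 1195·(-521) = 1.
One solution: (650, 86414).
General: m = 650 + 1195t, n = 86414 - 3684t.
m ≥ 0 ⇒ t ≥ 0; n ≥ 0 ⇒ t ≤ 23. So t ∈ [0, 23]: 24 solutions.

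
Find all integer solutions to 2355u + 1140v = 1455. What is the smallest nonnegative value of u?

65

gcd(2355, 1140) = 15.
15 divides 1455, so solutions exist.
By Bézout, 2355×(-15) + 1140×(31) = 15.
Scale by 1455/15 = 97: (u₀, v₀) = (-1455, 3007).
General solution: u = -1455 + 76t, v = 3007 - 157t for integer t.
u ≥ 0: smallest is -1455 mod 76 = 65 (at t = 20), with v = -133.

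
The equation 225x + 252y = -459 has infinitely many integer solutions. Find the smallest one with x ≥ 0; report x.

17

gcd(252, 225) = 9  (252 = 1·225 + 27, 225 = 8·27 + 9, 27 = 3·9).
9 divides -459, so solutions exist.
Back-substituting, 225·(9) + 252·(-8) = 9.
Scale by -459/9 = -51: (x₀, y₀) = (-459, 408).
General solution: x = -459 + 28t, y = 408 - 25t for integer t.
x ≥ 0: smallest is -459 mod 28 = 17 (at t = 17), with y = -17.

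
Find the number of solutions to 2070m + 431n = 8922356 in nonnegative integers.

10

gcd(2070, 431) = 1.
By Bézout, 2070·(-71) + 431·(341) = 1.
One solution: (403, 18766).
General: m = 403 + 431t, n = 18766 - 2070t.
m ≥ 0 ⇒ t ≥ 0; n ≥ 0 ⇒ t ≤ 9. So t ∈ [0, 9]: 10 solutions.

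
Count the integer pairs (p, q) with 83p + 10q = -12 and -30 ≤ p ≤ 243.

gcd(83, 10) = 1  (83 = 8·10 + 3, 10 = 3·3 + 1, 3 = 3·1).
Back-substituting, 83·(-3) + 10·(25) = 1.
Scale by -12: particular solution (36, -300); reduce p mod 10: (6, -51).
General solution: p = 6 + 10t, q = -51 - 83t for integer t.
-30 ≤ 6 + 10t ≤ 243 gives t ∈ [-3, 23], which is 27 values.

27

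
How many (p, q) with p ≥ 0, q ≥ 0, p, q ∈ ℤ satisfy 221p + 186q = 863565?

gcd(221, 186):
  221 = 1×186 + 35
  186 = 5×35 + 11
  35 = 3×11 + 2
  11 = 5×2 + 1
  2 = 2×1
so gcd(221, 186) = 1.
Back-substitute for Bézout coefficients:
  1 = 11 - 5×2
  ... = 221×(-85) + 186×(101)
Scale by 863565: one solution is (-73403025, 87220065). Reduce p mod 186: (15, 4625).
General: p = 15 + 186t, q = 4625 - 221t.
p ≥ 0 ⇒ t ≥ 0; q ≥ 0 ⇒ t ≤ 20. So t ∈ [0, 20]: 21 solutions.

21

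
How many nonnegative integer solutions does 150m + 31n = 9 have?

0

gcd(150, 31) = 1  (150 = 4*31 + 26, 31 = 1*26 + 5, 26 = 5*5 + 1, 5 = 5*1).
Back-substituting, 150*(6) + 31*(-29) = 1.
Scale by 9: one solution is (54, -261). Reduce m mod 31: (23, -111).
General: m = 23 + 31t, n = -111 - 150t.
m ≥ 0 ⇒ t ≥ 0; n ≥ 0 ⇒ t ≤ -1. So t ∈ [0, -1]: 0 solutions.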